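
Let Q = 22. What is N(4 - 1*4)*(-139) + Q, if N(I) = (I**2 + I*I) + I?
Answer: 22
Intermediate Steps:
N(I) = I + 2*I**2 (N(I) = (I**2 + I**2) + I = 2*I**2 + I = I + 2*I**2)
N(4 - 1*4)*(-139) + Q = ((4 - 1*4)*(1 + 2*(4 - 1*4)))*(-139) + 22 = ((4 - 4)*(1 + 2*(4 - 4)))*(-139) + 22 = (0*(1 + 2*0))*(-139) + 22 = (0*(1 + 0))*(-139) + 22 = (0*1)*(-139) + 22 = 0*(-139) + 22 = 0 + 22 = 22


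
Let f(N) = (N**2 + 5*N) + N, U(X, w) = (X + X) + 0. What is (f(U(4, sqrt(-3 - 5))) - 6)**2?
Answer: 11236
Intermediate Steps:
U(X, w) = 2*X (U(X, w) = 2*X + 0 = 2*X)
f(N) = N**2 + 6*N
(f(U(4, sqrt(-3 - 5))) - 6)**2 = ((2*4)*(6 + 2*4) - 6)**2 = (8*(6 + 8) - 6)**2 = (8*14 - 6)**2 = (112 - 6)**2 = 106**2 = 11236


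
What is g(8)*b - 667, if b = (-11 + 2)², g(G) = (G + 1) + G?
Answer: 710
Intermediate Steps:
g(G) = 1 + 2*G (g(G) = (1 + G) + G = 1 + 2*G)
b = 81 (b = (-9)² = 81)
g(8)*b - 667 = (1 + 2*8)*81 - 667 = (1 + 16)*81 - 667 = 17*81 - 667 = 1377 - 667 = 710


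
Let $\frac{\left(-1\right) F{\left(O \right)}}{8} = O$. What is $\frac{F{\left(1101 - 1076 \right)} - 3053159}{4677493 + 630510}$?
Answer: $- \frac{3053359}{5308003} \approx -0.57524$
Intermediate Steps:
$F{\left(O \right)} = - 8 O$
$\frac{F{\left(1101 - 1076 \right)} - 3053159}{4677493 + 630510} = \frac{- 8 \left(1101 - 1076\right) - 3053159}{4677493 + 630510} = \frac{\left(-8\right) 25 - 3053159}{5308003} = \left(-200 - 3053159\right) \frac{1}{5308003} = \left(-3053359\right) \frac{1}{5308003} = - \frac{3053359}{5308003}$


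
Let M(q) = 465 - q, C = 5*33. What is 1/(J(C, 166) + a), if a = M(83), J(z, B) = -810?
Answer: -1/428 ≈ -0.0023364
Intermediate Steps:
C = 165
a = 382 (a = 465 - 1*83 = 465 - 83 = 382)
1/(J(C, 166) + a) = 1/(-810 + 382) = 1/(-428) = -1/428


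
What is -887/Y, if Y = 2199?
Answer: -887/2199 ≈ -0.40337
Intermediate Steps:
-887/Y = -887/2199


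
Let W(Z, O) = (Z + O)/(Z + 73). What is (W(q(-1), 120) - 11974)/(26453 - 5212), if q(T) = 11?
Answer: -1005685/1784244 ≈ -0.56365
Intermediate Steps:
W(Z, O) = (O + Z)/(73 + Z)
(W(q(-1), 120) - 11974)/(26453 - 5212) = ((120 + 11)/(73 + 11) - 11974)/(26453 - 5212) = (131/84 - 11974)/21241 = ((1/84)*131 - 11974)*(1/21241) = (131/84 - 11974)*(1/21241) = -1005685/84*1/21241 = -1005685/1784244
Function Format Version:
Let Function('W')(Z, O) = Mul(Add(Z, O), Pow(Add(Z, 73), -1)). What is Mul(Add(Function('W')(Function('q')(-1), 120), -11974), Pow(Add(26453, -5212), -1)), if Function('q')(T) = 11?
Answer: Rational(-1005685, 1784244) ≈ -0.56365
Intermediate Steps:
Function('W')(Z, O) = Mul(Pow(Add(73, Z), -1), Add(O, Z)) (Function('W')(Z, O) = Mul(Add(O, Z), Pow(Add(73, Z), -1)) = Mul(Pow(Add(73, Z), -1), Add(O, Z)))
Mul(Add(Function('W')(Function('q')(-1), 120), -11974), Pow(Add(26453, -5212), -1)) = Mul(Add(Mul(Pow(Add(73, 11), -1), Add(120, 11)), -11974), Pow(Add(26453, -5212), -1)) = Mul(Add(Mul(Pow(84, -1), 131), -11974), Pow(21241, -1)) = Mul(Add(Mul(Rational(1, 84), 131), -11974), Rational(1, 21241)) = Mul(Add(Rational(131, 84), -11974), Rational(1, 21241)) = Mul(Rational(-1005685, 84), Rational(1, 21241)) = Rational(-1005685, 1784244)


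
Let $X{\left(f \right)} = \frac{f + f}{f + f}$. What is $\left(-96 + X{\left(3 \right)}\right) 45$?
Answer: $-4275$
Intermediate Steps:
$X{\left(f \right)} = 1$ ($X{\left(f \right)} = \frac{2 f}{2 f} = 2 f \frac{1}{2 f} = 1$)
$\left(-96 + X{\left(3 \right)}\right) 45 = \left(-96 + 1\right) 45 = \left(-95\right) 45 = -4275$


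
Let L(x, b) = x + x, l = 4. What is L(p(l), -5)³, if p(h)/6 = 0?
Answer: 0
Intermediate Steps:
p(h) = 0 (p(h) = 6*0 = 0)
L(x, b) = 2*x
L(p(l), -5)³ = (2*0)³ = 0³ = 0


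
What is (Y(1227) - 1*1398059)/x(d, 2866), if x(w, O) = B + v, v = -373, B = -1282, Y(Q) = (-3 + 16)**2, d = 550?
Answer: 279578/331 ≈ 844.65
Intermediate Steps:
Y(Q) = 169 (Y(Q) = 13**2 = 169)
x(w, O) = -1655 (x(w, O) = -1282 - 373 = -1655)
(Y(1227) - 1*1398059)/x(d, 2866) = (169 - 1*1398059)/(-1655) = (169 - 1398059)*(-1/1655) = -1397890*(-1/1655) = 279578/331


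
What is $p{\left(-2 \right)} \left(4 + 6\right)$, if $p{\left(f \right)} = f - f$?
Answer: $0$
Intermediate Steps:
$p{\left(f \right)} = 0$
$p{\left(-2 \right)} \left(4 + 6\right) = 0 \left(4 + 6\right) = 0 \cdot 10 = 0$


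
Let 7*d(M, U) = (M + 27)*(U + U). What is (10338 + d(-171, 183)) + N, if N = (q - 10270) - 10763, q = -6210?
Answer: -171039/7 ≈ -24434.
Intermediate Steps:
d(M, U) = 2*U*(27 + M)/7 (d(M, U) = ((M + 27)*(U + U))/7 = ((27 + M)*(2*U))/7 = (2*U*(27 + M))/7 = 2*U*(27 + M)/7)
N = -27243 (N = (-6210 - 10270) - 10763 = -16480 - 10763 = -27243)
(10338 + d(-171, 183)) + N = (10338 + (2/7)*183*(27 - 171)) - 27243 = (10338 + (2/7)*183*(-144)) - 27243 = (10338 - 52704/7) - 27243 = 19662/7 - 27243 = -171039/7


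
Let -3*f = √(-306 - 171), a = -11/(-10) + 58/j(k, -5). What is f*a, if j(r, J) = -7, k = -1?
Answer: 503*I*√53/70 ≈ 52.313*I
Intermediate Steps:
a = -503/70 (a = -11/(-10) + 58/(-7) = -11*(-⅒) + 58*(-⅐) = 11/10 - 58/7 = -503/70 ≈ -7.1857)
f = -I*√53 (f = -√(-306 - 171)/3 = -I*√53 ≈ -7.2801*I)
f*a = -I*√53*(-503/70) = 503*I*√53/70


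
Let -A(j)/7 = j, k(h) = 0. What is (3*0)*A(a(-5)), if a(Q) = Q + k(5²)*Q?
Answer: 0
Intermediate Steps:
a(Q) = Q (a(Q) = Q + 0*Q = Q + 0 = Q)
A(j) = -7*j
(3*0)*A(a(-5)) = (3*0)*(-7*(-5)) = 0*35 = 0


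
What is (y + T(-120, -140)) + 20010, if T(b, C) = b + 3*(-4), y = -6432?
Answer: 13446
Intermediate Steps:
T(b, C) = -12 + b (T(b, C) = b - 12 = -12 + b)
(y + T(-120, -140)) + 20010 = (-6432 + (-12 - 120)) + 20010 = (-6432 - 132) + 20010 = -6564 + 20010 = 13446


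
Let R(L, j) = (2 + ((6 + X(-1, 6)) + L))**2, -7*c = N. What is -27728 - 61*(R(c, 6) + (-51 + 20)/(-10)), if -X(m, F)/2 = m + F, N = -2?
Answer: -13767219/490 ≈ -28096.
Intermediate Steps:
c = 2/7 (c = -1/7*(-2) = 2/7 ≈ 0.28571)
X(m, F) = -2*F - 2*m (X(m, F) = -2*(m + F) = -2*(F + m) = -2*F - 2*m)
R(L, j) = (-2 + L)**2 (R(L, j) = (2 + ((6 + (-2*6 - 2*(-1))) + L))**2 = (2 + ((6 + (-12 + 2)) + L))**2 = (2 + ((6 - 10) + L))**2 = (2 + (-4 + L))**2 = (-2 + L)**2)
-27728 - 61*(R(c, 6) + (-51 + 20)/(-10)) = -27728 - 61*((-2 + 2/7)**2 + (-51 + 20)/(-10)) = -27728 - 61*((-12/7)**2 - 31*(-1/10)) = -27728 - 61*(144/49 + 31/10) = -27728 - 61*2959/490 = -27728 - 180499/490 = -13767219/490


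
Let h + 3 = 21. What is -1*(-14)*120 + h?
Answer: 1698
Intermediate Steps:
h = 18 (h = -3 + 21 = 18)
-1*(-14)*120 + h = -1*(-14)*120 + 18 = 14*120 + 18 = 1680 + 18 = 1698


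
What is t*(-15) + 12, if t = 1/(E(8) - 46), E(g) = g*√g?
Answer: 9969/802 + 60*√2/401 ≈ 12.642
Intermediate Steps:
E(g) = g^(3/2)
t = 1/(-46 + 16*√2) (t = 1/(8^(3/2) - 46) = 1/(16*√2 - 46) = 1/(-46 + 16*√2) ≈ -0.042785)
t*(-15) + 12 = (-23/802 - 4*√2/401)*(-15) + 12 = (345/802 + 60*√2/401) + 12 = 9969/802 + 60*√2/401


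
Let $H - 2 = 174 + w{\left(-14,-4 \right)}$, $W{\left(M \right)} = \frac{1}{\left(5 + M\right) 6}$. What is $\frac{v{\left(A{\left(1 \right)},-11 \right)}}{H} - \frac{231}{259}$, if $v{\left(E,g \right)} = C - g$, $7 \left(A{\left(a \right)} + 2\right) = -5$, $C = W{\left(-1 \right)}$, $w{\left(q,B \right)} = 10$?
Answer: $- \frac{137507}{165168} \approx -0.83253$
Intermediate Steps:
$W{\left(M \right)} = \frac{1}{30 + 6 M}$
$C = \frac{1}{24}$ ($C = \frac{1}{6 \left(5 - 1\right)} = \frac{1}{6 \cdot 4} = \frac{1}{6} \cdot \frac{1}{4} = \frac{1}{24} \approx 0.041667$)
$A{\left(a \right)} = - \frac{19}{7}$ ($A{\left(a \right)} = -2 + \frac{1}{7} \left(-5\right) = -2 - \frac{5}{7} = - \frac{19}{7}$)
$v{\left(E,g \right)} = \frac{1}{24} - g$
$H = 186$ ($H = 2 + \left(174 + 10\right) = 2 + 184 = 186$)
$\frac{v{\left(A{\left(1 \right)},-11 \right)}}{H} - \frac{231}{259} = \frac{\frac{1}{24} - -11}{186} - \frac{231}{259} = \left(\frac{1}{24} + 11\right) \frac{1}{186} - \frac{33}{37} = \frac{265}{24} \cdot \frac{1}{186} - \frac{33}{37} = \frac{265}{4464} - \frac{33}{37} = - \frac{137507}{165168}$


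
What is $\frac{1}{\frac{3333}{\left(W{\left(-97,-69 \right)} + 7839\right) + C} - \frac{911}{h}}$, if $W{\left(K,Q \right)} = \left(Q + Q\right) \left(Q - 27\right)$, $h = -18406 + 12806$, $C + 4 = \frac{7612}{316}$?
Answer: $\frac{155629600}{49892921} \approx 3.1193$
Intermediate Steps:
$C = \frac{1587}{79}$ ($C = -4 + \frac{7612}{316} = -4 + 7612 \cdot \frac{1}{316} = -4 + \frac{1903}{79} = \frac{1587}{79} \approx 20.089$)
$h = -5600$
$W{\left(K,Q \right)} = 2 Q \left(-27 + Q\right)$
$\frac{1}{\frac{3333}{\left(W{\left(-97,-69 \right)} + 7839\right) + C} - \frac{911}{h}} = \frac{1}{\frac{3333}{\left(2 \left(-69\right) \left(-27 - 69\right) + 7839\right) + \frac{1587}{79}} - \frac{911}{-5600}} = \frac{1}{\frac{3333}{\left(2 \left(-69\right) \left(-96\right) + 7839\right) + \frac{1587}{79}} - - \frac{911}{5600}} = \frac{1}{\frac{3333}{\left(13248 + 7839\right) + \frac{1587}{79}} + \frac{911}{5600}} = \frac{1}{\frac{3333}{21087 + \frac{1587}{79}} + \frac{911}{5600}} = \frac{1}{\frac{3333}{\frac{1667460}{79}} + \frac{911}{5600}} = \frac{1}{3333 \cdot \frac{79}{1667460} + \frac{911}{5600}} = \frac{1}{\frac{87769}{555820} + \frac{911}{5600}} = \frac{1}{\frac{49892921}{155629600}} = \frac{155629600}{49892921}$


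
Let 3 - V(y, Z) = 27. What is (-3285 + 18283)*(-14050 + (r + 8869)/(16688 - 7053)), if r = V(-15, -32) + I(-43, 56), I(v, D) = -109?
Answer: -2030174483972/9635 ≈ -2.1071e+8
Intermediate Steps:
V(y, Z) = -24 (V(y, Z) = 3 - 1*27 = 3 - 27 = -24)
r = -133 (r = -24 - 109 = -133)
(-3285 + 18283)*(-14050 + (r + 8869)/(16688 - 7053)) = (-3285 + 18283)*(-14050 + (-133 + 8869)/(16688 - 7053)) = 14998*(-14050 + 8736/9635) = 14998*(-135363014/9635) = -2030174483972/9635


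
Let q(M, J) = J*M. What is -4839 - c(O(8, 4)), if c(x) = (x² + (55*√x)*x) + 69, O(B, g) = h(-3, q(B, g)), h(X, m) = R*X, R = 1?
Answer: -4917 + 165*I*√3 ≈ -4917.0 + 285.79*I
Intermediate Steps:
h(X, m) = X (h(X, m) = 1*X = X)
O(B, g) = -3
c(x) = 69 + x² + 55*x^(3/2) (c(x) = (x² + 55*x^(3/2)) + 69 = 69 + x² + 55*x^(3/2))
-4839 - c(O(8, 4)) = -4839 - (69 + (-3)² + 55*(-3)^(3/2)) = -4839 - (69 + 9 + 55*(-3*I*√3)) = -4839 - (69 + 9 - 165*I*√3) = -4839 - (78 - 165*I*√3) = -4839 + (-78 + 165*I*√3) = -4917 + 165*I*√3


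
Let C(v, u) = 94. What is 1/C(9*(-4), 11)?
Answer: 1/94 ≈ 0.010638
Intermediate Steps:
1/C(9*(-4), 11) = 1/94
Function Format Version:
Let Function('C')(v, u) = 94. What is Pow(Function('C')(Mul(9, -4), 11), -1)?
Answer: Rational(1, 94) ≈ 0.010638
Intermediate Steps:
Pow(Function('C')(Mul(9, -4), 11), -1) = Pow(94, -1) = Rational(1, 94)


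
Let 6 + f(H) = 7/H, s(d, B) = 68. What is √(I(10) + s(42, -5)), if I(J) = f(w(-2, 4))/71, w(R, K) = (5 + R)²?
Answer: √3081755/213 ≈ 8.2417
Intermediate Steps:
f(H) = -6 + 7/H
I(J) = -47/639 (I(J) = (-6 + 7/((5 - 2)²))/71 = (-6 + 7/(3²))*(1/71) = (-6 + 7/9)*(1/71) = -47/9*1/71 = -47/639)
√(I(10) + s(42, -5)) = √(-47/639 + 68) = √(43405/639) = √3081755/213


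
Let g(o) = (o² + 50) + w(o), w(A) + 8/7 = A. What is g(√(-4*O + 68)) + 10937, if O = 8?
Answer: 77195/7 ≈ 11028.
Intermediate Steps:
w(A) = -8/7 + A
g(o) = 342/7 + o + o² (g(o) = (o² + 50) + (-8/7 + o) = (50 + o²) + (-8/7 + o) = 342/7 + o + o²)
g(√(-4*O + 68)) + 10937 = (342/7 + √(-4*8 + 68) + (√(-4*8 + 68))²) + 10937 = (342/7 + √(-32 + 68) + (√(-32 + 68))²) + 10937 = (342/7 + √36 + (√36)²) + 10937 = (342/7 + 6 + 6²) + 10937 = (342/7 + 6 + 36) + 10937 = 636/7 + 10937 = 77195/7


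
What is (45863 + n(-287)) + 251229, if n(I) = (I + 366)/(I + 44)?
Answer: 72193277/243 ≈ 2.9709e+5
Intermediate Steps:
n(I) = (366 + I)/(44 + I)
(45863 + n(-287)) + 251229 = (45863 + (366 - 287)/(44 - 287)) + 251229 = (45863 + 79/(-243)) + 251229 = (45863 - 1/243*79) + 251229 = (45863 - 79/243) + 251229 = 11144630/243 + 251229 = 72193277/243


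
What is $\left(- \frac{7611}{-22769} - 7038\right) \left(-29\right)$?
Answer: $\frac{4646977719}{22769} \approx 2.0409 \cdot 10^{5}$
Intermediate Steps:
$\left(- \frac{7611}{-22769} - 7038\right) \left(-29\right) = \left(\left(-7611\right) \left(- \frac{1}{22769}\right) - 7038\right) \left(-29\right) = \left(\frac{7611}{22769} - 7038\right) \left(-29\right) = \left(- \frac{160240611}{22769}\right) \left(-29\right) = \frac{4646977719}{22769}$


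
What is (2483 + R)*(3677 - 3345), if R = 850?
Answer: 1106556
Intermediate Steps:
(2483 + R)*(3677 - 3345) = (2483 + 850)*(3677 - 3345) = 3333*332 = 1106556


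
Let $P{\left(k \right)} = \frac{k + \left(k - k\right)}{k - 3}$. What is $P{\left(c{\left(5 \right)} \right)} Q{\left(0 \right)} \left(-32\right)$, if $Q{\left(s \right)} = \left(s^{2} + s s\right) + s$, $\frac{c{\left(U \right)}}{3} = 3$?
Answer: $0$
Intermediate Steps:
$c{\left(U \right)} = 9$ ($c{\left(U \right)} = 3 \cdot 3 = 9$)
$P{\left(k \right)} = \frac{k}{-3 + k}$ ($P{\left(k \right)} = \frac{k + 0}{-3 + k} = \frac{k}{-3 + k}$)
$Q{\left(s \right)} = s + 2 s^{2}$ ($Q{\left(s \right)} = \left(s^{2} + s^{2}\right) + s = 2 s^{2} + s = s + 2 s^{2}$)
$P{\left(c{\left(5 \right)} \right)} Q{\left(0 \right)} \left(-32\right) = \frac{9}{-3 + 9} \cdot 0 \left(1 + 2 \cdot 0\right) \left(-32\right) = \frac{9}{6} \cdot 0 \left(1 + 0\right) \left(-32\right) = 9 \cdot \frac{1}{6} \cdot 0 \cdot 1 \left(-32\right) = \frac{3}{2} \cdot 0 \left(-32\right) = 0 \left(-32\right) = 0$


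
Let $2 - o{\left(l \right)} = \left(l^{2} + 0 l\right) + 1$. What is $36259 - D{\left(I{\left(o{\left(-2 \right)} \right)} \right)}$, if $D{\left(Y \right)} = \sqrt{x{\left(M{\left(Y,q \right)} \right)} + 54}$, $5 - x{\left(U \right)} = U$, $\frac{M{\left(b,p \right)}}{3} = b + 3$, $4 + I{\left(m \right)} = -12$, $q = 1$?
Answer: $36259 - 7 \sqrt{2} \approx 36249.0$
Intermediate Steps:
$o{\left(l \right)} = 1 - l^{2}$ ($o{\left(l \right)} = 2 - \left(\left(l^{2} + 0 l\right) + 1\right) = 2 - \left(\left(l^{2} + 0\right) + 1\right) = 2 - \left(l^{2} + 1\right) = 2 - \left(1 + l^{2}\right) = 1 - l^{2}$)
$I{\left(m \right)} = -16$ ($I{\left(m \right)} = -4 - 12 = -16$)
$M{\left(b,p \right)} = 9 + 3 b$ ($M{\left(b,p \right)} = 3 \left(b + 3\right) = 3 \left(3 + b\right) = 9 + 3 b$)
$x{\left(U \right)} = 5 - U$
$D{\left(Y \right)} = \sqrt{50 - 3 Y}$ ($D{\left(Y \right)} = \sqrt{\left(5 - \left(9 + 3 Y\right)\right) + 54} = \sqrt{\left(-4 - 3 Y\right) + 54} = \sqrt{50 - 3 Y}$)
$36259 - D{\left(I{\left(o{\left(-2 \right)} \right)} \right)} = 36259 - \sqrt{50 - -48} = 36259 - \sqrt{50 + 48} = 36259 - \sqrt{98} = 36259 - 7 \sqrt{2}$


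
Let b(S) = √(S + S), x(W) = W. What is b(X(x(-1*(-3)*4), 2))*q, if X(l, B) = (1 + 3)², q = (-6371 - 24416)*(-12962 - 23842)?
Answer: 4532338992*√2 ≈ 6.4097e+9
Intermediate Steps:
q = 1133084748 (q = -30787*(-36804) = 1133084748)
X(l, B) = 16 (X(l, B) = 4² = 16)
b(S) = √2*√S (b(S) = √(2*S) = √2*√S)
b(X(x(-1*(-3)*4), 2))*q = (√2*√16)*1133084748 = (√2*4)*1133084748 = (4*√2)*1133084748 = 4532338992*√2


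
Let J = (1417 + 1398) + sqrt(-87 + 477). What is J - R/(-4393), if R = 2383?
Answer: 12368678/4393 + sqrt(390) ≈ 2835.3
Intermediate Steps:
J = 2815 + sqrt(390) ≈ 2834.8
J - R/(-4393) = (2815 + sqrt(390)) - 2383/(-4393) = (2815 + sqrt(390)) - 2383*(-1)/4393 = (2815 + sqrt(390)) - 1*(-2383/4393) = (2815 + sqrt(390)) + 2383/4393 = 12368678/4393 + sqrt(390)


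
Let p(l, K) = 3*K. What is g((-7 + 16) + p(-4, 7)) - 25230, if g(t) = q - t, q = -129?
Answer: -25389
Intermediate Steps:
g(t) = -129 - t
g((-7 + 16) + p(-4, 7)) - 25230 = (-129 - ((-7 + 16) + 3*7)) - 25230 = (-129 - (9 + 21)) - 25230 = (-129 - 1*30) - 25230 = (-129 - 30) - 25230 = -159 - 25230 = -25389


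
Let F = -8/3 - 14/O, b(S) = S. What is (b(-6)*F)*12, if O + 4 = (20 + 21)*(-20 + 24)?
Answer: 1983/10 ≈ 198.30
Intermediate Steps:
O = 160 (O = -4 + (20 + 21)*(-20 + 24) = -4 + 41*4 = -4 + 164 = 160)
F = -661/240 (F = -8/3 - 14/160 = -8*1/3 - 14*1/160 = -8/3 - 7/80 = -661/240 ≈ -2.7542)
(b(-6)*F)*12 = -6*(-661/240)*12 = (661/40)*12 = 1983/10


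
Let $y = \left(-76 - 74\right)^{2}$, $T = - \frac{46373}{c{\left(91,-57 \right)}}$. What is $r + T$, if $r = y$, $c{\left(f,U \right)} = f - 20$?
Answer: $\frac{1551127}{71} \approx 21847.0$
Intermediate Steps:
$c{\left(f,U \right)} = -20 + f$
$T = - \frac{46373}{71}$ ($T = - \frac{46373}{-20 + 91} = - \frac{46373}{71} \approx -653.14$)
$y = 22500$ ($y = \left(-150\right)^{2} = 22500$)
$r = 22500$
$r + T = 22500 - \frac{46373}{71} = \frac{1551127}{71}$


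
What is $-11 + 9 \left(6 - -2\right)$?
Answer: $61$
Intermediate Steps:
$-11 + 9 \left(6 - -2\right) = -11 + 9 \left(6 + 2\right) = -11 + 9 \cdot 8 = -11 + 72 = 61$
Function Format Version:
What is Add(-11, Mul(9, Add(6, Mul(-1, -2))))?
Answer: 61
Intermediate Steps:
Add(-11, Mul(9, Add(6, Mul(-1, -2)))) = Add(-11, Mul(9, Add(6, 2))) = Add(-11, Mul(9, 8)) = Add(-11, 72) = 61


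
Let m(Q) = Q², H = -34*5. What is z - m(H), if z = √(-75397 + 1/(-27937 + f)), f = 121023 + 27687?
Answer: -28900 + 2*I*√274937375803310/120773 ≈ -28900.0 + 274.58*I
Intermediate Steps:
H = -170
f = 148710
z = 2*I*√274937375803310/120773 (z = √(-75397 + 1/(-27937 + 148710)) = √(-75397 + 1/120773) = √(-9105921880/120773) = 2*I*√274937375803310/120773 ≈ 274.58*I)
z - m(H) = 2*I*√274937375803310/120773 - 1*(-170)² = 2*I*√274937375803310/120773 - 1*28900 = 2*I*√274937375803310/120773 - 28900 = -28900 + 2*I*√274937375803310/120773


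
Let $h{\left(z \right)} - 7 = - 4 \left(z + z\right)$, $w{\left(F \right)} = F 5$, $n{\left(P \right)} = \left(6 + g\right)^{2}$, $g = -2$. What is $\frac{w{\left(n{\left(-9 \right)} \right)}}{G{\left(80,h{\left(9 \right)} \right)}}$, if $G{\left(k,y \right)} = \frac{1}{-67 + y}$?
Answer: $-10560$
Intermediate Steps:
$n{\left(P \right)} = 16$ ($n{\left(P \right)} = \left(6 - 2\right)^{2} = 4^{2} = 16$)
$w{\left(F \right)} = 5 F$
$h{\left(z \right)} = 7 - 8 z$ ($h{\left(z \right)} = 7 - 4 \left(z + z\right) = 7 - 4 \cdot 2 z = 7 - 8 z$)
$\frac{w{\left(n{\left(-9 \right)} \right)}}{G{\left(80,h{\left(9 \right)} \right)}} = \frac{5 \cdot 16}{\frac{1}{-67 + \left(7 - 72\right)}} = \frac{80}{\frac{1}{-67 + \left(7 - 72\right)}} = \frac{80}{\frac{1}{-67 - 65}} = \frac{80}{\frac{1}{-132}} = \frac{80}{- \frac{1}{132}} = 80 \left(-132\right) = -10560$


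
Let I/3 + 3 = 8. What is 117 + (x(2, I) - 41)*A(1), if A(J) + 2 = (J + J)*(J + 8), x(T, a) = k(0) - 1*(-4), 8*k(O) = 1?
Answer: -473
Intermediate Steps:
I = 15 (I = -9 + 3*8 = -9 + 24 = 15)
k(O) = ⅛ (k(O) = (⅛)*1 = ⅛)
x(T, a) = 33/8 (x(T, a) = ⅛ - 1*(-4) = ⅛ + 4 = 33/8)
A(J) = -2 + 2*J*(8 + J) (A(J) = -2 + (J + J)*(J + 8) = -2 + (2*J)*(8 + J) = -2 + 2*J*(8 + J))
117 + (x(2, I) - 41)*A(1) = 117 + (33/8 - 41)*(-2 + 2*1² + 16*1) = 117 - 295*(-2 + 2*1 + 16)/8 = 117 - 295*(-2 + 2 + 16)/8 = 117 - 295/8*16 = 117 - 590 = -473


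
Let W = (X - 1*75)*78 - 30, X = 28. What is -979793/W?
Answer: 979793/3696 ≈ 265.10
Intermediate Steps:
W = -3696 (W = (28 - 1*75)*78 - 30 = (28 - 75)*78 - 30 = -47*78 - 30 = -3666 - 30 = -3696)
-979793/W = -979793/(-3696) = -979793*(-1/3696) = 979793/3696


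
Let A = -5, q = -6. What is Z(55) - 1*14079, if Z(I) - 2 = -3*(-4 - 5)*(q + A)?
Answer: -14374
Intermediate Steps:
Z(I) = -295 (Z(I) = 2 - 3*(-4 - 5)*(-6 - 5) = 2 - (-27)*(-11) = 2 - 3*99 = 2 - 297 = -295)
Z(55) - 1*14079 = -295 - 1*14079 = -295 - 14079 = -14374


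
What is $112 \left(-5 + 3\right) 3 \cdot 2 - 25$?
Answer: $-1369$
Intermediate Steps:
$112 \left(-5 + 3\right) 3 \cdot 2 - 25 = 112 \left(\left(-2\right) 6\right) - 25 = 112 \left(-12\right) - 25 = -1344 - 25 = -1369$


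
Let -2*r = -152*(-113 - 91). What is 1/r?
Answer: -1/15504 ≈ -6.4499e-5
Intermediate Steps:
r = -15504 (r = -(-76)*(-113 - 91) = -(-76)*(-204) = -1/2*31008 = -15504)
1/r = 1/(-15504) = -1/15504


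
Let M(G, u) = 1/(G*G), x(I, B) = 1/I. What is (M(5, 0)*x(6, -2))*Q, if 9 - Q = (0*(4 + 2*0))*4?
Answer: 3/50 ≈ 0.060000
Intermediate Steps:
M(G, u) = G⁻² (M(G, u) = 1/(G²) = G⁻²)
Q = 9 (Q = 9 - 0*(4 + 2*0)*4 = 9 - 0*(4 + 0)*4 = 9 - 0*4*4 = 9 - 0*4 = 9 - 1*0 = 9 + 0 = 9)
(M(5, 0)*x(6, -2))*Q = (1/(5²*6))*9 = ((1/25)*(⅙))*9 = (1/150)*9 = 3/50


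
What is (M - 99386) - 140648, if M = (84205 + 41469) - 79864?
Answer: -194224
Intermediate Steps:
M = 45810 (M = 125674 - 79864 = 45810)
(M - 99386) - 140648 = (45810 - 99386) - 140648 = -53576 - 140648 = -194224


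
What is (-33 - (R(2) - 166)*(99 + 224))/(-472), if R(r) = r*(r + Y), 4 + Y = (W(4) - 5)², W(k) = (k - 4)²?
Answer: -38727/472 ≈ -82.049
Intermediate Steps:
W(k) = (-4 + k)²
Y = 21 (Y = -4 + ((-4 + 4)² - 5)² = -4 + (0² - 5)² = -4 + (0 - 5)² = -4 + (-5)² = -4 + 25 = 21)
R(r) = r*(21 + r) (R(r) = r*(r + 21) = r*(21 + r))
(-33 - (R(2) - 166)*(99 + 224))/(-472) = (-33 - (2*(21 + 2) - 166)*(99 + 224))/(-472) = (-33 - (2*23 - 166)*323)*(-1/472) = (-33 - (46 - 166)*323)*(-1/472) = (-33 - (-120)*323)*(-1/472) = (-33 - 1*(-38760))*(-1/472) = (-33 + 38760)*(-1/472) = 38727*(-1/472) = -38727/472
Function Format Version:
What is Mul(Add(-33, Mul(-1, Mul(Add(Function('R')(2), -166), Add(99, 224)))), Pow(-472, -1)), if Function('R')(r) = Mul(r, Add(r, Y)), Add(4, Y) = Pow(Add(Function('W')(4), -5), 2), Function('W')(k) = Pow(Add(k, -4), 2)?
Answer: Rational(-38727, 472) ≈ -82.049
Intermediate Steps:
Function('W')(k) = Pow(Add(-4, k), 2)
Y = 21 (Y = Add(-4, Pow(Add(Pow(Add(-4, 4), 2), -5), 2)) = Add(-4, Pow(Add(Pow(0, 2), -5), 2)) = Add(-4, Pow(Add(0, -5), 2)) = Add(-4, Pow(-5, 2)) = Add(-4, 25) = 21)
Function('R')(r) = Mul(r, Add(21, r)) (Function('R')(r) = Mul(r, Add(r, 21)) = Mul(r, Add(21, r)))
Mul(Add(-33, Mul(-1, Mul(Add(Function('R')(2), -166), Add(99, 224)))), Pow(-472, -1)) = Mul(Add(-33, Mul(-1, Mul(Add(Mul(2, Add(21, 2)), -166), Add(99, 224)))), Pow(-472, -1)) = Mul(Add(-33, Mul(-1, Mul(Add(Mul(2, 23), -166), 323))), Rational(-1, 472)) = Mul(Add(-33, Mul(-1, Mul(Add(46, -166), 323))), Rational(-1, 472)) = Mul(Add(-33, Mul(-1, Mul(-120, 323))), Rational(-1, 472)) = Mul(Add(-33, Mul(-1, -38760)), Rational(-1, 472)) = Mul(Add(-33, 38760), Rational(-1, 472)) = Mul(38727, Rational(-1, 472)) = Rational(-38727, 472)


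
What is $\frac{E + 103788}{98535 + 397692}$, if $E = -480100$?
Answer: $- \frac{376312}{496227} \approx -0.75835$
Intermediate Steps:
$\frac{E + 103788}{98535 + 397692} = \frac{-480100 + 103788}{98535 + 397692} = - \frac{376312}{496227}$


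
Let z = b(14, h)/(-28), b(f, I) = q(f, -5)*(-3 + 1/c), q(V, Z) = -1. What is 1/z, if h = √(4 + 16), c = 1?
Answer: -14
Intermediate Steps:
h = 2*√5 (h = √20 = 2*√5 ≈ 4.4721)
b(f, I) = 2 (b(f, I) = -(-3 + 1/1) = -(-3 + 1) = -1*(-2) = 2)
z = -1/14 (z = 2/(-28) = 2*(-1/28) = -1/14 ≈ -0.071429)
1/z = 1/(-1/14) = -14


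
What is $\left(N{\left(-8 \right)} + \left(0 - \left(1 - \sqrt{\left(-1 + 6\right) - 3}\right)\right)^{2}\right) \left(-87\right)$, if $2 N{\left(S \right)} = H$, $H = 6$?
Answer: $-522 + 174 \sqrt{2} \approx -275.93$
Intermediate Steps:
$N{\left(S \right)} = 3$ ($N{\left(S \right)} = \frac{1}{2} \cdot 6 = 3$)
$\left(N{\left(-8 \right)} + \left(0 - \left(1 - \sqrt{\left(-1 + 6\right) - 3}\right)\right)^{2}\right) \left(-87\right) = \left(3 + \left(0 - \left(1 - \sqrt{\left(-1 + 6\right) - 3}\right)\right)^{2}\right) \left(-87\right) = \left(3 + \left(0 - \left(1 - \sqrt{5 - 3}\right)\right)^{2}\right) \left(-87\right) = \left(3 + \left(0 - \left(1 - \sqrt{2}\right)\right)^{2}\right) \left(-87\right) = \left(3 + \left(-1 + \sqrt{2}\right)^{2}\right) \left(-87\right) = -261 - 87 \left(-1 + \sqrt{2}\right)^{2}$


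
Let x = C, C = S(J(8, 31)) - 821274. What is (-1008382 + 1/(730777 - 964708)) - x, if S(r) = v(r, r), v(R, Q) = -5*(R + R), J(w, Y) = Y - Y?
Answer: -43770361549/233931 ≈ -1.8711e+5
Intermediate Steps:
J(w, Y) = 0
v(R, Q) = -10*R
S(r) = -10*r
C = -821274 (C = -10*0 - 821274 = 0 - 821274 = -821274)
x = -821274
(-1008382 + 1/(730777 - 964708)) - x = (-1008382 + 1/(730777 - 964708)) - 1*(-821274) = (-1008382 + 1/(-233931)) + 821274 = (-1008382 - 1/233931) + 821274 = -235891809643/233931 + 821274 = -43770361549/233931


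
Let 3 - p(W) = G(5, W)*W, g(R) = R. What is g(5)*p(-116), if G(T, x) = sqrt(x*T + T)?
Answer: 15 + 2900*I*sqrt(23) ≈ 15.0 + 13908.0*I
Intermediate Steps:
G(T, x) = sqrt(T + T*x) (G(T, x) = sqrt(T*x + T) = sqrt(T + T*x))
p(W) = 3 - W*sqrt(5 + 5*W) (p(W) = 3 - sqrt(5*(1 + W))*W = 3 - sqrt(5 + 5*W)*W = 3 - W*sqrt(5 + 5*W))
g(5)*p(-116) = 5*(3 - 1*(-116)*sqrt(5 + 5*(-116))) = 5*(3 - 1*(-116)*sqrt(5 - 580)) = 5*(3 - 1*(-116)*sqrt(-575)) = 5*(3 - 1*(-116)*5*I*sqrt(23)) = 5*(3 + 580*I*sqrt(23)) = 15 + 2900*I*sqrt(23)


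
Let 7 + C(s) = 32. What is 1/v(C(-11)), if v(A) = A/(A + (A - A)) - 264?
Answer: -1/263 ≈ -0.0038023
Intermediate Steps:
C(s) = 25 (C(s) = -7 + 32 = 25)
v(A) = -263 (v(A) = A/(A + 0) - 264 = A/A - 264 = 1 - 264 = -263)
1/v(C(-11)) = 1/(-263) = -1/263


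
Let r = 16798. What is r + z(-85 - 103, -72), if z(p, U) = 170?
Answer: 16968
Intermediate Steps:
r + z(-85 - 103, -72) = 16798 + 170 = 16968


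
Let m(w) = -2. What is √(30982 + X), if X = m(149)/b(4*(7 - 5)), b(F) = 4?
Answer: √123926/2 ≈ 176.02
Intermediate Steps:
X = -½ (X = -2/4 = -2*¼ = -½ ≈ -0.50000)
√(30982 + X) = √(30982 - ½) = √(61963/2) = √123926/2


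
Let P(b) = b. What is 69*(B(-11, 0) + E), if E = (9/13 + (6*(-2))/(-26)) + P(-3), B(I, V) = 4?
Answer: 1932/13 ≈ 148.62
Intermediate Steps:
E = -24/13 (E = (9/13 + (6*(-2))/(-26)) - 3 = (9*(1/13) - 12*(-1/26)) - 3 = (9/13 + 6/13) - 3 = 15/13 - 3 = -24/13 ≈ -1.8462)
69*(B(-11, 0) + E) = 69*(4 - 24/13) = 69*(28/13) = 1932/13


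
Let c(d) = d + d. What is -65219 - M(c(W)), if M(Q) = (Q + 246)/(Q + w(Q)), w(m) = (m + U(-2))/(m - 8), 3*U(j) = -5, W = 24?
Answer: -384762161/5899 ≈ -65225.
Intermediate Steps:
U(j) = -5/3 (U(j) = (1/3)*(-5) = -5/3)
c(d) = 2*d
w(m) = (-5/3 + m)/(-8 + m) (w(m) = (m - 5/3)/(m - 8) = (-5/3 + m)/(-8 + m))
M(Q) = (246 + Q)/(Q + (-5/3 + Q)/(-8 + Q)) (M(Q) = (Q + 246)/(Q + (-5/3 + Q)/(-8 + Q)) = (246 + Q)/(Q + (-5/3 + Q)/(-8 + Q)))
-65219 - M(c(W)) = -65219 - 3*(-8 + 2*24)*(246 + 2*24)/(-5 + 3*(2*24) + 3*(2*24)*(-8 + 2*24)) = -65219 - 3*(-8 + 48)*(246 + 48)/(-5 + 3*48 + 3*48*(-8 + 48)) = -65219 - 3*40*294/(-5 + 144 + 3*48*40) = -65219 - 3*40*294/(-5 + 144 + 5760) = -65219 - 3*40*294/5899 = -65219 - 1*35280/5899 = -65219 - 35280/5899 = -384762161/5899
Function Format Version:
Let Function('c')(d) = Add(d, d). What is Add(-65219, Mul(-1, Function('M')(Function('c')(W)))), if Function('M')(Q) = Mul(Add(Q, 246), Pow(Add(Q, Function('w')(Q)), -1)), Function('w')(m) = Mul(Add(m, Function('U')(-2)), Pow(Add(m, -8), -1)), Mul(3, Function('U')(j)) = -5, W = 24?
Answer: Rational(-384762161, 5899) ≈ -65225.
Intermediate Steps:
Function('U')(j) = Rational(-5, 3) (Function('U')(j) = Mul(Rational(1, 3), -5) = Rational(-5, 3))
Function('c')(d) = Mul(2, d)
Function('w')(m) = Mul(Pow(Add(-8, m), -1), Add(Rational(-5, 3), m)) (Function('w')(m) = Mul(Add(m, Rational(-5, 3)), Pow(Add(m, -8), -1)) = Mul(Add(Rational(-5, 3), m), Pow(Add(-8, m), -1)) = Mul(Pow(Add(-8, m), -1), Add(Rational(-5, 3), m)))
Function('M')(Q) = Mul(Pow(Add(Q, Mul(Pow(Add(-8, Q), -1), Add(Rational(-5, 3), Q))), -1), Add(246, Q)) (Function('M')(Q) = Mul(Add(Q, 246), Pow(Add(Q, Mul(Pow(Add(-8, Q), -1), Add(Rational(-5, 3), Q))), -1)) = Mul(Add(246, Q), Pow(Add(Q, Mul(Pow(Add(-8, Q), -1), Add(Rational(-5, 3), Q))), -1)) = Mul(Pow(Add(Q, Mul(Pow(Add(-8, Q), -1), Add(Rational(-5, 3), Q))), -1), Add(246, Q)))
Add(-65219, Mul(-1, Function('M')(Function('c')(W)))) = Add(-65219, Mul(-1, Mul(3, Pow(Add(-5, Mul(3, Mul(2, 24)), Mul(3, Mul(2, 24), Add(-8, Mul(2, 24)))), -1), Add(-8, Mul(2, 24)), Add(246, Mul(2, 24))))) = Add(-65219, Mul(-1, Mul(3, Pow(Add(-5, Mul(3, 48), Mul(3, 48, Add(-8, 48))), -1), Add(-8, 48), Add(246, 48)))) = Add(-65219, Mul(-1, Mul(3, Pow(Add(-5, 144, Mul(3, 48, 40)), -1), 40, 294))) = Add(-65219, Mul(-1, Mul(3, Pow(Add(-5, 144, 5760), -1), 40, 294))) = Add(-65219, Mul(-1, Mul(3, Pow(5899, -1), 40, 294))) = Add(-65219, Mul(-1, Mul(3, Rational(1, 5899), 40, 294))) = Add(-65219, Mul(-1, Rational(35280, 5899))) = Add(-65219, Rational(-35280, 5899)) = Rational(-384762161, 5899)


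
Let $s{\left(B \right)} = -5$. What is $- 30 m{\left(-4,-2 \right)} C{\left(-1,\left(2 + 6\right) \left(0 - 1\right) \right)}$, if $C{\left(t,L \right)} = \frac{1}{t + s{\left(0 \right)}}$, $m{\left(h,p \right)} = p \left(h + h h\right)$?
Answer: $-120$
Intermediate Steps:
$m{\left(h,p \right)} = p \left(h + h^{2}\right)$
$C{\left(t,L \right)} = \frac{1}{-5 + t}$ ($C{\left(t,L \right)} = \frac{1}{t - 5} = \frac{1}{-5 + t}$)
$- 30 m{\left(-4,-2 \right)} C{\left(-1,\left(2 + 6\right) \left(0 - 1\right) \right)} = \frac{\left(-30\right) \left(\left(-4\right) \left(-2\right) \left(1 - 4\right)\right)}{-5 - 1} = \frac{\left(-30\right) \left(\left(-4\right) \left(-2\right) \left(-3\right)\right)}{-6} = \left(-30\right) \left(-24\right) \left(- \frac{1}{6}\right) = 720 \left(- \frac{1}{6}\right) = -120$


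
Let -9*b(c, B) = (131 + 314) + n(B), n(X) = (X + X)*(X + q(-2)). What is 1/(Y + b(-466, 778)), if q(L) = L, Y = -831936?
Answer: -9/8695325 ≈ -1.0350e-6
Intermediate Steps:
n(X) = 2*X*(-2 + X) (n(X) = (X + X)*(X - 2) = (2*X)*(-2 + X) = 2*X*(-2 + X))
b(c, B) = -445/9 - 2*B*(-2 + B)/9 (b(c, B) = -((131 + 314) + 2*B*(-2 + B))/9 = -(445 + 2*B*(-2 + B))/9 = -445/9 - 2*B*(-2 + B)/9)
1/(Y + b(-466, 778)) = 1/(-831936 + (-445/9 - 2/9*778*(-2 + 778))) = 1/(-831936 + (-445/9 - 2/9*778*776)) = 1/(-831936 + (-445/9 - 1207456/9)) = 1/(-831936 - 1207901/9) = 1/(-8695325/9) = -9/8695325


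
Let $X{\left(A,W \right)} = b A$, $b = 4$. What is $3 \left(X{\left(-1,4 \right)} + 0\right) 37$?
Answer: $-444$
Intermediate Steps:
$X{\left(A,W \right)} = 4 A$
$3 \left(X{\left(-1,4 \right)} + 0\right) 37 = 3 \left(4 \left(-1\right) + 0\right) 37 = 3 \left(-4 + 0\right) 37 = 3 \left(-4\right) 37 = \left(-12\right) 37 = -444$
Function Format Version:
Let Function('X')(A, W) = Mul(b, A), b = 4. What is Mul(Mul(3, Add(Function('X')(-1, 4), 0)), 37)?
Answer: -444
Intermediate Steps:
Function('X')(A, W) = Mul(4, A)
Mul(Mul(3, Add(Function('X')(-1, 4), 0)), 37) = Mul(Mul(3, Add(Mul(4, -1), 0)), 37) = Mul(Mul(3, Add(-4, 0)), 37) = Mul(Mul(3, -4), 37) = Mul(-12, 37) = -444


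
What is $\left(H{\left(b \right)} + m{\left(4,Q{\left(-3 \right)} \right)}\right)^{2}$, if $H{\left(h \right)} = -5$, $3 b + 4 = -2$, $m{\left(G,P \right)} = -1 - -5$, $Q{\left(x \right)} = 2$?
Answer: $1$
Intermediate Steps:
$m{\left(G,P \right)} = 4$ ($m{\left(G,P \right)} = -1 + 5 = 4$)
$b = -2$ ($b = - \frac{4}{3} + \frac{1}{3} \left(-2\right) = - \frac{4}{3} - \frac{2}{3} = -2$)
$\left(H{\left(b \right)} + m{\left(4,Q{\left(-3 \right)} \right)}\right)^{2} = \left(-5 + 4\right)^{2} = \left(-1\right)^{2} = 1$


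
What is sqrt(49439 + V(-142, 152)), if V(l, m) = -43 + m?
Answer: 2*sqrt(12387) ≈ 222.59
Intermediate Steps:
sqrt(49439 + V(-142, 152)) = sqrt(49439 + (-43 + 152)) = sqrt(49439 + 109) = sqrt(49548) = 2*sqrt(12387)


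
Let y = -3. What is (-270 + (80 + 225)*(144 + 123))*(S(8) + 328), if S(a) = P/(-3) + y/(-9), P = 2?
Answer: 26595065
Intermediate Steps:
S(a) = -1/3 (S(a) = 2/(-3) - 3/(-9) = 2*(-1/3) - 3*(-1/9) = -2/3 + 1/3 = -1/3)
(-270 + (80 + 225)*(144 + 123))*(S(8) + 328) = (-270 + (80 + 225)*(144 + 123))*(-1/3 + 328) = (-270 + 305*267)*(983/3) = (-270 + 81435)*(983/3) = 81165*(983/3) = 26595065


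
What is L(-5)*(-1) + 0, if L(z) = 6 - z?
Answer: -11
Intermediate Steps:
L(-5)*(-1) + 0 = (6 - 1*(-5))*(-1) + 0 = (6 + 5)*(-1) + 0 = 11*(-1) + 0 = -11 + 0 = -11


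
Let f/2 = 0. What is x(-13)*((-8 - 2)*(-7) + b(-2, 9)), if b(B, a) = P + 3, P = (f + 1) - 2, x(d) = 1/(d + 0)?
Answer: -72/13 ≈ -5.5385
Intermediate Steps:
f = 0 (f = 2*0 = 0)
x(d) = 1/d
P = -1 (P = (0 + 1) - 2 = 1 - 2 = -1)
b(B, a) = 2 (b(B, a) = -1 + 3 = 2)
x(-13)*((-8 - 2)*(-7) + b(-2, 9)) = ((-8 - 2)*(-7) + 2)/(-13) = -(-10*(-7) + 2)/13 = -(70 + 2)/13 = -1/13*72 = -72/13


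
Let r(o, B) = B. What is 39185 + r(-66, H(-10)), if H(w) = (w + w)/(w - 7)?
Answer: 666165/17 ≈ 39186.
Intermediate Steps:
H(w) = 2*w/(-7 + w) (H(w) = (2*w)/(-7 + w) = 2*w/(-7 + w))
39185 + r(-66, H(-10)) = 39185 + 2*(-10)/(-7 - 10) = 39185 + 2*(-10)/(-17) = 39185 + 2*(-10)*(-1/17) = 39185 + 20/17 = 666165/17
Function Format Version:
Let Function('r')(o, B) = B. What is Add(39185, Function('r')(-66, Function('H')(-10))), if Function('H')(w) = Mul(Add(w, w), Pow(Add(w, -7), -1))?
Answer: Rational(666165, 17) ≈ 39186.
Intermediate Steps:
Function('H')(w) = Mul(2, w, Pow(Add(-7, w), -1)) (Function('H')(w) = Mul(Mul(2, w), Pow(Add(-7, w), -1)) = Mul(2, w, Pow(Add(-7, w), -1)))
Add(39185, Function('r')(-66, Function('H')(-10))) = Add(39185, Mul(2, -10, Pow(Add(-7, -10), -1))) = Add(39185, Mul(2, -10, Pow(-17, -1))) = Add(39185, Mul(2, -10, Rational(-1, 17))) = Add(39185, Rational(20, 17)) = Rational(666165, 17)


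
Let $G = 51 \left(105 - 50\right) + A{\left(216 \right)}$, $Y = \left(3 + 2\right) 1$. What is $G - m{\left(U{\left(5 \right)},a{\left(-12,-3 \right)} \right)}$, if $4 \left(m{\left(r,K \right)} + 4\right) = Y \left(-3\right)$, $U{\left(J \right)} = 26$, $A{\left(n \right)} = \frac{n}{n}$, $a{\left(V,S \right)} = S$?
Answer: $\frac{11255}{4} \approx 2813.8$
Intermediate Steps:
$A{\left(n \right)} = 1$
$Y = 5$ ($Y = 5 \cdot 1 = 5$)
$G = 2806$ ($G = 51 \left(105 - 50\right) + 1 = 51 \cdot 55 + 1 = 2805 + 1 = 2806$)
$m{\left(r,K \right)} = - \frac{31}{4}$ ($m{\left(r,K \right)} = -4 + \frac{5 \left(-3\right)}{4} = -4 + \frac{1}{4} \left(-15\right) = -4 - \frac{15}{4} = - \frac{31}{4}$)
$G - m{\left(U{\left(5 \right)},a{\left(-12,-3 \right)} \right)} = 2806 - - \frac{31}{4} = 2806 + \frac{31}{4} = \frac{11255}{4}$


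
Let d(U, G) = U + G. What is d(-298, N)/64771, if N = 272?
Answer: -26/64771 ≈ -0.00040141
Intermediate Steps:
d(U, G) = G + U
d(-298, N)/64771 = (272 - 298)/64771 = -26*1/64771 = -26/64771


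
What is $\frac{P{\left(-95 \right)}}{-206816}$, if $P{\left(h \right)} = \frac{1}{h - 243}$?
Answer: $\frac{1}{69903808} \approx 1.4305 \cdot 10^{-8}$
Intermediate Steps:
$P{\left(h \right)} = \frac{1}{-243 + h}$
$\frac{P{\left(-95 \right)}}{-206816} = \frac{1}{\left(-243 - 95\right) \left(-206816\right)} = \frac{1}{-338} \left(- \frac{1}{206816}\right) = \left(- \frac{1}{338}\right) \left(- \frac{1}{206816}\right) = \frac{1}{69903808}$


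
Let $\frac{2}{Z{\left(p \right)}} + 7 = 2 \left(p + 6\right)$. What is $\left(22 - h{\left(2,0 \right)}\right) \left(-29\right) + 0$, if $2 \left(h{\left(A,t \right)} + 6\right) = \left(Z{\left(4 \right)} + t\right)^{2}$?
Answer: $- \frac{137170}{169} \approx -811.66$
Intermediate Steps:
$Z{\left(p \right)} = \frac{2}{5 + 2 p}$ ($Z{\left(p \right)} = \frac{2}{-7 + 2 \left(p + 6\right)} = \frac{2}{-7 + 2 \left(6 + p\right)} = \frac{2}{-7 + \left(12 + 2 p\right)} = \frac{2}{5 + 2 p}$)
$h{\left(A,t \right)} = -6 + \frac{\left(\frac{2}{13} + t\right)^{2}}{2}$ ($h{\left(A,t \right)} = -6 + \frac{\left(\frac{2}{5 + 2 \cdot 4} + t\right)^{2}}{2} = -6 + \frac{\left(\frac{2}{5 + 8} + t\right)^{2}}{2} = -6 + \frac{\left(\frac{2}{13} + t\right)^{2}}{2}$)
$\left(22 - h{\left(2,0 \right)}\right) \left(-29\right) + 0 = \left(22 - \left(-6 + \frac{\left(2 + 13 \cdot 0\right)^{2}}{338}\right)\right) \left(-29\right) + 0 = \left(22 - \left(-6 + \frac{\left(2 + 0\right)^{2}}{338}\right)\right) \left(-29\right) + 0 = \left(22 - \left(-6 + \frac{2^{2}}{338}\right)\right) \left(-29\right) + 0 = \left(22 - \left(-6 + \frac{1}{338} \cdot 4\right)\right) \left(-29\right) + 0 = \left(22 - \left(-6 + \frac{2}{169}\right)\right) \left(-29\right) + 0 = \left(22 - - \frac{1012}{169}\right) \left(-29\right) + 0 = \left(22 + \frac{1012}{169}\right) \left(-29\right) + 0 = \frac{4730}{169} \left(-29\right) + 0 = - \frac{137170}{169} + 0 = - \frac{137170}{169}$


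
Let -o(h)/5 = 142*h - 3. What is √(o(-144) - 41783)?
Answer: 2*√15118 ≈ 245.91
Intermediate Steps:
o(h) = 15 - 710*h (o(h) = -5*(142*h - 3) = -5*(-3 + 142*h) = 15 - 710*h)
√(o(-144) - 41783) = √((15 - 710*(-144)) - 41783) = √((15 + 102240) - 41783) = √(102255 - 41783) = √60472 = 2*√15118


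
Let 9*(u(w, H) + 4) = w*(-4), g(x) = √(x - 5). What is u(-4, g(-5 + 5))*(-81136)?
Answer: 1622720/9 ≈ 1.8030e+5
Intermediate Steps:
g(x) = √(-5 + x)
u(w, H) = -4 - 4*w/9 (u(w, H) = -4 + (w*(-4))/9 = -4 + (-4*w)/9 = -4 - 4*w/9)
u(-4, g(-5 + 5))*(-81136) = (-4 - 4/9*(-4))*(-81136) = (-4 + 16/9)*(-81136) = -20/9*(-81136) = 1622720/9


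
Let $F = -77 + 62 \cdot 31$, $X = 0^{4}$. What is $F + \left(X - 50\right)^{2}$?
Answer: $4345$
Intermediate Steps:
$X = 0$
$F = 1845$ ($F = -77 + 1922 = 1845$)
$F + \left(X - 50\right)^{2} = 1845 + \left(0 - 50\right)^{2} = 1845 + \left(-50\right)^{2} = 1845 + 2500 = 4345$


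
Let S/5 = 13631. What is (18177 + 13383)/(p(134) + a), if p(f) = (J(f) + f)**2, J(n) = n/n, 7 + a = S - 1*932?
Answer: 31560/85441 ≈ 0.36938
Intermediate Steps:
S = 68155 (S = 5*13631 = 68155)
a = 67216 (a = -7 + (68155 - 1*932) = -7 + (68155 - 932) = -7 + 67223 = 67216)
J(n) = 1
p(f) = (1 + f)**2
(18177 + 13383)/(p(134) + a) = (18177 + 13383)/((1 + 134)**2 + 67216) = 31560/(135**2 + 67216) = 31560/(18225 + 67216) = 31560/85441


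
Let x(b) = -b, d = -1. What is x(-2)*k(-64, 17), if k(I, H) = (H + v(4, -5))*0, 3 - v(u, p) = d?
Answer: 0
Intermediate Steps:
v(u, p) = 4 (v(u, p) = 3 - 1*(-1) = 3 + 1 = 4)
k(I, H) = 0 (k(I, H) = (H + 4)*0 = (4 + H)*0 = 0)
x(-2)*k(-64, 17) = -1*(-2)*0 = 2*0 = 0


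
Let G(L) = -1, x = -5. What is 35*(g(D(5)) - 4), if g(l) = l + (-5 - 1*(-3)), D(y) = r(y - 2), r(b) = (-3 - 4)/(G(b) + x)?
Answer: -1015/6 ≈ -169.17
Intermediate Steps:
r(b) = 7/6 (r(b) = (-3 - 4)/(-1 - 5) = -7/(-6) = -7*(-⅙) = 7/6)
D(y) = 7/6
g(l) = -2 + l (g(l) = l + (-5 + 3) = l - 2 = -2 + l)
35*(g(D(5)) - 4) = 35*((-2 + 7/6) - 4) = 35*(-⅚ - 4) = 35*(-29/6) = -1015/6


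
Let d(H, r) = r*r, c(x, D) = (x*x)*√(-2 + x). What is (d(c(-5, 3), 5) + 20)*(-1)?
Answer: -45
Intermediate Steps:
c(x, D) = x²*√(-2 + x)
d(H, r) = r²
(d(c(-5, 3), 5) + 20)*(-1) = (5² + 20)*(-1) = (25 + 20)*(-1) = 45*(-1) = -45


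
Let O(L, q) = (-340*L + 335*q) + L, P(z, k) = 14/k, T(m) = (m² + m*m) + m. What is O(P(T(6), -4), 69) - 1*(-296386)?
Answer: 641375/2 ≈ 3.2069e+5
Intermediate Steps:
T(m) = m + 2*m² (T(m) = (m² + m²) + m = 2*m² + m = m + 2*m²)
O(L, q) = -339*L + 335*q
O(P(T(6), -4), 69) - 1*(-296386) = (-4746/(-4) + 335*69) - 1*(-296386) = (-4746*(-1)/4 + 23115) + 296386 = (-339*(-7/2) + 23115) + 296386 = (2373/2 + 23115) + 296386 = 48603/2 + 296386 = 641375/2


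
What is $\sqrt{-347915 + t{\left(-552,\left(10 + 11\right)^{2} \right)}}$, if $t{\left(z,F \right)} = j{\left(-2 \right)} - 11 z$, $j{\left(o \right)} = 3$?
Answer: $4 i \sqrt{21365} \approx 584.67 i$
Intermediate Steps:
$t{\left(z,F \right)} = 3 - 11 z$
$\sqrt{-347915 + t{\left(-552,\left(10 + 11\right)^{2} \right)}} = \sqrt{-347915 + \left(3 - -6072\right)} = \sqrt{-347915 + \left(3 + 6072\right)} = \sqrt{-347915 + 6075} = \sqrt{-341840} = 4 i \sqrt{21365}$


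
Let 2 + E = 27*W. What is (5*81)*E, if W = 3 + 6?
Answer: 97605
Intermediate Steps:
W = 9
E = 241 (E = -2 + 27*9 = -2 + 243 = 241)
(5*81)*E = (5*81)*241 = 405*241 = 97605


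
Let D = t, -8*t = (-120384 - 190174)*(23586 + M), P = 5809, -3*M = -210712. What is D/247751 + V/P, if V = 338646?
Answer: 18206940056923/1233587622 ≈ 14759.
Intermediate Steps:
M = 210712/3 (M = -⅓*(-210712) = 210712/3 ≈ 70237.)
t = 21853190065/6 (t = -(-120384 - 190174)*(23586 + 210712/3)/8 = -(-155279)*281470/(4*3) = -⅛*(-87412760260/3) = 21853190065/6 ≈ 3.6422e+9)
D = 21853190065/6 ≈ 3.6422e+9
D/247751 + V/P = (21853190065/6)/247751 + 338646/5809 = (21853190065/6)*(1/247751) + 338646*(1/5809) = 3121884295/212358 + 338646/5809 = 18206940056923/1233587622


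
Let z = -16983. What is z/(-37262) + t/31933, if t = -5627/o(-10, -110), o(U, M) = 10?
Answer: 1303377029/2974718615 ≈ 0.43815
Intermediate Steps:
t = -5627/10 ≈ -562.70
z/(-37262) + t/31933 = -16983/(-37262) - 5627/10/31933 = -16983*(-1/37262) - 5627/10*1/31933 = 16983/37262 - 5627/319330 = 1303377029/2974718615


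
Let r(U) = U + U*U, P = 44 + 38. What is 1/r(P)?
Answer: 1/6806 ≈ 0.00014693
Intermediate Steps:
P = 82
r(U) = U + U²
1/r(P) = 1/(82*(1 + 82)) = 1/(82*83) = 1/6806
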